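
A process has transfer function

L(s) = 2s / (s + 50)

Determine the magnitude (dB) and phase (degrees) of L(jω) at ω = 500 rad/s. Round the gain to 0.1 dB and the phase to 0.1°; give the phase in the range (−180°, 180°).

6.0 dB, 5.7°

At s = jω = j500:
zero at origin: s = j500 → |·| = 500, ∠ = 90.00°
pole (s+50): 50 + j500 → |·| = √(50²+500²) = √252500 ≈ 502.49, ∠ = arctan(500/50) ≈ 84.29°
|L| = 2 · 500 / 502.49 ≈ 1.9901
Gain = 20 log₁₀(1.9901) ≈ 5.98 dB
∠L = 90.00° − 84.29° = 5.71°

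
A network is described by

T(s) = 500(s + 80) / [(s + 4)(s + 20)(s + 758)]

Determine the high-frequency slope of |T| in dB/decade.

-40 dB/decade

Each pole contributes −20 dB/decade at high frequency; each zero contributes +20 dB/decade.
Net: 1 zero(s) − 3 pole(s) → -40 dB/decade.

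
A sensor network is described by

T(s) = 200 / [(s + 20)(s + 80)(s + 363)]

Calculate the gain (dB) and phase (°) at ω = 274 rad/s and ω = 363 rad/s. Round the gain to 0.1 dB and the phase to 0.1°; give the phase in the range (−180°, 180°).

ω = 274: -105.0 dB, 163.4°; ω = 363: -110.8 dB, 150.6°

At s = jω = j274:
pole (s+20): 20 + j274 → |·| = √(20²+274²) = √75476 ≈ 274.73, ∠ = arctan(274/20) ≈ 85.83°
pole (s+80): 80 + j274 → |·| = √(80²+274²) = √81476 ≈ 285.44, ∠ = arctan(274/80) ≈ 73.72°
pole (s+363): 363 + j274 → |·| = √(363²+274²) = √206845 ≈ 454.8, ∠ = arctan(274/363) ≈ 37.05°
|T| = 200 / 3.5665e+07 ≈ 5.6077e-06
Gain = 20 log₁₀(5.6077e-06) ≈ -105.02 dB
∠T = 0.00° − 196.60° = -196.60° ≡ 163.40° (principal value)

At s = jω = j363:
pole (s+20): 20 + j363 → |·| = √(20²+363²) = √132169 ≈ 363.55, ∠ = arctan(363/20) ≈ 86.85°
pole (s+80): 80 + j363 → |·| = √(80²+363²) = √138169 ≈ 371.71, ∠ = arctan(363/80) ≈ 77.57°
pole (s+363): 363 + j363 → |·| = √(363²+363²) = √263538 ≈ 513.36, ∠ = arctan(363/363) ≈ 45.00°
|T| = 200 / 6.9373e+07 ≈ 2.883e-06
Gain = 20 log₁₀(2.883e-06) ≈ -110.80 dB
∠T = 0.00° − 209.42° = -209.42° ≡ 150.58° (principal value)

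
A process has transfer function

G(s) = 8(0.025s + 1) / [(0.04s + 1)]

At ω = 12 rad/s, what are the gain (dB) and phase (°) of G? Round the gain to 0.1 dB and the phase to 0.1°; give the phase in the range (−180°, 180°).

At ω = 12 rad/s:
zero (1 + j12·0.025) = 1 + j0.3 → |·| ≈ 1.044, ∠ ≈ 16.70°
pole (1 + j12·0.04) = 1 + j0.48 → |·| ≈ 1.1092, ∠ ≈ 25.64°
|G| = 8 · 1.044 / (1.1092) ≈ 7.5298
Gain = 20 log₁₀(7.5298) ≈ 17.54 dB
∠G = (16.70°) − (25.64°) = -8.94°

17.5 dB, -8.9°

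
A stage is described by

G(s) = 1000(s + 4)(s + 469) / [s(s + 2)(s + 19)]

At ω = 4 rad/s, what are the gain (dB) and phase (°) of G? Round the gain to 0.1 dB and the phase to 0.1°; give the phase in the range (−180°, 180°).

77.7 dB, -119.8°

At s = jω = j4:
zero (s+4): 4 + j4 → |·| = √(4²+4²) = √32 ≈ 5.6569, ∠ = arctan(4/4) ≈ 45.00°
zero (s+469): 469 + j4 → |·| = √(469²+4²) = √219977 ≈ 469.02, ∠ = arctan(4/469) ≈ 0.49°
pole (s+2): 2 + j4 → |·| = √(2²+4²) = √20 ≈ 4.4721, ∠ = arctan(4/2) ≈ 63.43°
pole (s+19): 19 + j4 → |·| = √(19²+4²) = √377 ≈ 19.416, ∠ = arctan(4/19) ≈ 11.89°
pole at origin: |s| = 4, ∠ = 90.00° (in denominator)
|G| = 1000 · 2653.2 / 347.32 ≈ 7639.1
Gain = 20 log₁₀(7639.1) ≈ 77.66 dB
∠G = 45.49° − 165.32° = -119.83°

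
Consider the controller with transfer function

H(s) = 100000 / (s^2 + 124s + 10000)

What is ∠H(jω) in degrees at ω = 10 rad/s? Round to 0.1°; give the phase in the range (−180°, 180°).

At s = jω = j10:
quadratic: (j10)² + 124·j10 + 10000 = 9900 + j1240 → |·| ≈ 9977.4, ∠ ≈ 7.14°
∠H = 0.00° − 7.14° = -7.14°

-7.1°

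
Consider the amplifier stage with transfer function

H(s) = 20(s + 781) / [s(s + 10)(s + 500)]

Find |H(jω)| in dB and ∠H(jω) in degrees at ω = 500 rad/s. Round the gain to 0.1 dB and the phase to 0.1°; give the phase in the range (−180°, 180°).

-79.6 dB, 168.8°

At s = jω = j500:
zero (s+781): 781 + j500 → |·| = √(781²+500²) = √859961 ≈ 927.34, ∠ = arctan(500/781) ≈ 32.63°
pole (s+10): 10 + j500 → |·| = √(10²+500²) = √250100 ≈ 500.1, ∠ = arctan(500/10) ≈ 88.85°
pole (s+500): 500 + j500 → |·| = √(500²+500²) = √500000 ≈ 707.11, ∠ = arctan(500/500) ≈ 45.00°
pole at origin: |s| = 500, ∠ = 90.00° (in denominator)
|H| = 20 · 927.34 / 1.7681e+08 ≈ 0.0001049
Gain = 20 log₁₀(0.0001049) ≈ -79.58 dB
∠H = 32.63° − 223.85° = -191.22° ≡ 168.78° (principal value)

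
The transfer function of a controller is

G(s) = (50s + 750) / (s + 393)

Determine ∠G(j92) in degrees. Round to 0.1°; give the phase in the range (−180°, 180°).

67.6°

Substitute s = j92:
Numerator: 50(j92) + 750 = 750 + j4600
Denominator: (j92) + 393 = 393 + j92
|N| = √(750² + 4600²) ≈ 4660.7, ∠N ≈ 80.74°
|D| = √(393² + 92²) ≈ 403.62, ∠D ≈ 13.18°
∠G = 80.74° − 13.18° = 67.56°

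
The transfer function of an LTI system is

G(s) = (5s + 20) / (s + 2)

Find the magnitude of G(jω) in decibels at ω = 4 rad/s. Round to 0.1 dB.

16.0 dB

Substitute s = j4:
Numerator: 5(j4) + 20 = 20 + j20
Denominator: (j4) + 2 = 2 + j4
|N| = √(20² + 20²) ≈ 28.284, ∠N ≈ 45.00°
|D| = √(2² + 4²) ≈ 4.4721, ∠D ≈ 63.43°
|G| = 28.284 / 4.4721 ≈ 6.3245
Gain = 20 log₁₀(6.3245) ≈ 16.02 dB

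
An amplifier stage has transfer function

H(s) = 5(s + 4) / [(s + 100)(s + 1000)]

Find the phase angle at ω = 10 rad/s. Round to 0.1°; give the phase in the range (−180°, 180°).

61.9°

At s = jω = j10:
zero (s+4): 4 + j10 → |·| = √(4²+10²) = √116 ≈ 10.77, ∠ = arctan(10/4) ≈ 68.20°
pole (s+100): 100 + j10 → |·| = √(100²+10²) = √10100 ≈ 100.5, ∠ = arctan(10/100) ≈ 5.71°
pole (s+1000): 1000 + j10 → |·| = √(1000²+10²) = √1000100 ≈ 1000, ∠ = arctan(10/1000) ≈ 0.57°
∠H = 68.20° − 6.28° = 61.92°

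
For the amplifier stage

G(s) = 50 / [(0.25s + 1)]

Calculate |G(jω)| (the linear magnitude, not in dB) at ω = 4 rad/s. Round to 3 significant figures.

At ω = 4 rad/s:
pole (1 + j4·0.25) = 1 + j1 → |·| ≈ 1.4142, ∠ ≈ 45.00°
|G| = 50 · 1 / (1.4142) ≈ 35.356

35.4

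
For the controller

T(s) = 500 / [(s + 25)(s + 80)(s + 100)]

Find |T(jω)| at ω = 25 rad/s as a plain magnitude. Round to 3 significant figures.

0.00164

At s = jω = j25:
pole (s+25): 25 + j25 → |·| = √(25²+25²) = √1250 ≈ 35.355, ∠ = arctan(25/25) ≈ 45.00°
pole (s+80): 80 + j25 → |·| = √(80²+25²) = √7025 ≈ 83.815, ∠ = arctan(25/80) ≈ 17.35°
pole (s+100): 100 + j25 → |·| = √(100²+25²) = √10625 ≈ 103.08, ∠ = arctan(25/100) ≈ 14.04°
|T| = 500 / 3.0545e+05 ≈ 0.0016369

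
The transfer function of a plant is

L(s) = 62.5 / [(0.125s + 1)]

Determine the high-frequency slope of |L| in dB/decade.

-20 dB/decade

Each pole contributes −20 dB/decade at high frequency; each zero contributes +20 dB/decade.
Net: 0 zero(s) − 1 pole(s) → -20 dB/decade.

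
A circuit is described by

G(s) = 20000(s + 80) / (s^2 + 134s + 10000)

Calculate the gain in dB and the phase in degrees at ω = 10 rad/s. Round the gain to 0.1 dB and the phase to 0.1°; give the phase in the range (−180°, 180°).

44.2 dB, -0.6°

At s = jω = j10:
zero (s+80): 80 + j10 → |·| = √(80²+10²) = √6500 ≈ 80.623, ∠ = arctan(10/80) ≈ 7.13°
quadratic: (j10)² + 134·j10 + 10000 = 9900 + j1340 → |·| ≈ 9990.3, ∠ ≈ 7.71°
|G| = 20000 · 80.623 / 9990.3 ≈ 161.4
Gain = 20 log₁₀(161.4) ≈ 44.16 dB
∠G = 7.13° − 7.71° = -0.58°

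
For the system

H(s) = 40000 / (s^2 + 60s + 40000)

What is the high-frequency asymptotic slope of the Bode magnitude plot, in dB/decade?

Each pole contributes −20 dB/decade at high frequency; each zero contributes +20 dB/decade.
Net: 0 zero(s) − 2 pole(s) → -40 dB/decade.

-40 dB/decade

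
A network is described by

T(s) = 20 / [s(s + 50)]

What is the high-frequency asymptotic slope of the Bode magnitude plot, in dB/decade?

Each pole contributes −20 dB/decade at high frequency; each zero contributes +20 dB/decade.
Net: 0 zero(s) − 2 pole(s) → -40 dB/decade.

-40 dB/decade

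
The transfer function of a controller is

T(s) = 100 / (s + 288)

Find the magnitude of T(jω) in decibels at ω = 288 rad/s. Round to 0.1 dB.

Substitute s = j288:
Numerator: 100 = 100 + j0
Denominator: (j288) + 288 = 288 + j288
|N| = √(100² + 0²) ≈ 100, ∠N ≈ 0.00°
|D| = √(288² + 288²) ≈ 407.29, ∠D ≈ 45.00°
|T| = 100 / 407.29 ≈ 0.24553
Gain = 20 log₁₀(0.24553) ≈ -12.20 dB

-12.2 dB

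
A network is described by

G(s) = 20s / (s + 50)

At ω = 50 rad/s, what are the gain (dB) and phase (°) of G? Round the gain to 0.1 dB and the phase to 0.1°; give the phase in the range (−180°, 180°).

23.0 dB, 45.0°

At s = jω = j50:
zero at origin: s = j50 → |·| = 50, ∠ = 90.00°
pole (s+50): 50 + j50 → |·| = √(50²+50²) = √5000 ≈ 70.711, ∠ = arctan(50/50) ≈ 45.00°
|G| = 20 · 50 / 70.711 ≈ 14.142
Gain = 20 log₁₀(14.142) ≈ 23.01 dB
∠G = 90.00° − 45.00° = 45.00°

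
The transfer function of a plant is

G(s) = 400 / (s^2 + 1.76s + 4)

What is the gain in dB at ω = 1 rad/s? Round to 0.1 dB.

41.2 dB

At s = jω = j1:
quadratic: (j1)² + 1.76·j1 + 4 = 3 + j1.76 → |·| ≈ 3.4782, ∠ ≈ 30.40°
|G| = 400 / 3.4782 ≈ 115
Gain = 20 log₁₀(115) ≈ 41.21 dB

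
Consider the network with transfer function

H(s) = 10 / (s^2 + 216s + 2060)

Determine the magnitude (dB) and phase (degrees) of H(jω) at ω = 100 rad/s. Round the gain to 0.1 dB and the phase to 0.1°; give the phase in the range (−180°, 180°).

Substitute s = j100:
Numerator: 10 = 10 + j0
Denominator: (j100)^2 + 216(j100) + 2060 = -7940 + j21600
|N| = √(10² + 0²) ≈ 10, ∠N ≈ 0.00°
|D| = √(7940² + 21600²) ≈ 23013, ∠D ≈ 110.18°
|H| = 10 / 23013 ≈ 0.00043454
Gain = 20 log₁₀(0.00043454) ≈ -67.24 dB
∠H = 0.00° − 110.18° = -110.18°

-67.2 dB, -110.2°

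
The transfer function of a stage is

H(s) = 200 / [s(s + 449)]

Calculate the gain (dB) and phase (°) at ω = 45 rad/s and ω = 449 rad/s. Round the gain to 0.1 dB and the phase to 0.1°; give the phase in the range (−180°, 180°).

ω = 45: -40.1 dB, -95.7°; ω = 449: -63.1 dB, -135.0°

At s = jω = j45:
pole (s+449): 449 + j45 → |·| = √(449²+45²) = √203626 ≈ 451.25, ∠ = arctan(45/449) ≈ 5.72°
pole at origin: |s| = 45, ∠ = 90.00° (in denominator)
|H| = 200 / 20306 ≈ 0.0098493
Gain = 20 log₁₀(0.0098493) ≈ -40.13 dB
∠H = 0.00° − 95.72° = -95.72°

At s = jω = j449:
pole (s+449): 449 + j449 → |·| = √(449²+449²) = √403202 ≈ 634.98, ∠ = arctan(449/449) ≈ 45.00°
pole at origin: |s| = 449, ∠ = 90.00° (in denominator)
|H| = 200 / 2.8511e+05 ≈ 0.00070148
Gain = 20 log₁₀(0.00070148) ≈ -63.08 dB
∠H = 0.00° − 135.00° = -135.00°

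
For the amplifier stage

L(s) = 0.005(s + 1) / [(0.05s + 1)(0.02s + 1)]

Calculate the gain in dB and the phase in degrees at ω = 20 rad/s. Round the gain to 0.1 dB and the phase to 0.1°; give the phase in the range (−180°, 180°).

-23.6 dB, 20.3°

At ω = 20 rad/s:
zero (1 + j20·1) = 1 + j20 → |·| ≈ 20.025, ∠ ≈ 87.14°
pole (1 + j20·0.05) = 1 + j1 → |·| ≈ 1.4142, ∠ ≈ 45.00°
pole (1 + j20·0.02) = 1 + j0.4 → |·| ≈ 1.077, ∠ ≈ 21.80°
|L| = 0.005 · 20.025 / (1.4142 · 1.077) ≈ 0.065738
Gain = 20 log₁₀(0.065738) ≈ -23.64 dB
∠L = (87.14°) − (45.00° + 21.80°) = 20.34°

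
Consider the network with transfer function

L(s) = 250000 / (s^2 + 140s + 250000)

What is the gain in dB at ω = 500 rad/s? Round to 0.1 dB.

At s = jω = j500:
quadratic: (j500)² + 140·j500 + 250000 = 0 + j70000 → |·| ≈ 70000, ∠ ≈ 90.00°
|L| = 250000 / 70000 ≈ 3.5714
Gain = 20 log₁₀(3.5714) ≈ 11.06 dB

11.1 dB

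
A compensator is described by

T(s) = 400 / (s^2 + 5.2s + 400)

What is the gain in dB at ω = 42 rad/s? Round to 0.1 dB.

-10.8 dB

At s = jω = j42:
quadratic: (j42)² + 5.2·j42 + 400 = -1364 + j218.4 → |·| ≈ 1381.4, ∠ ≈ 170.90°
|T| = 400 / 1381.4 ≈ 0.28956
Gain = 20 log₁₀(0.28956) ≈ -10.77 dB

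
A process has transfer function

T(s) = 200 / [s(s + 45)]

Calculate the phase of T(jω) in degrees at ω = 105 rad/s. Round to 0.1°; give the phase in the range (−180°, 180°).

-156.8°

At s = jω = j105:
pole (s+45): 45 + j105 → |·| = √(45²+105²) = √13050 ≈ 114.24, ∠ = arctan(105/45) ≈ 66.80°
pole at origin: |s| = 105, ∠ = 90.00° (in denominator)
∠T = 0.00° − 156.80° = -156.80°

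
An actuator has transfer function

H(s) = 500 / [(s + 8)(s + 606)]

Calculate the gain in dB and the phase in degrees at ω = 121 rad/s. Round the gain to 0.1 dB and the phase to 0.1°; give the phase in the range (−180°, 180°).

At s = jω = j121:
pole (s+8): 8 + j121 → |·| = √(8²+121²) = √14705 ≈ 121.26, ∠ = arctan(121/8) ≈ 86.22°
pole (s+606): 606 + j121 → |·| = √(606²+121²) = √381877 ≈ 617.96, ∠ = arctan(121/606) ≈ 11.29°
|H| = 500 / 74934 ≈ 0.0066725
Gain = 20 log₁₀(0.0066725) ≈ -43.51 dB
∠H = 0.00° − 97.51° = -97.51°

-43.5 dB, -97.5°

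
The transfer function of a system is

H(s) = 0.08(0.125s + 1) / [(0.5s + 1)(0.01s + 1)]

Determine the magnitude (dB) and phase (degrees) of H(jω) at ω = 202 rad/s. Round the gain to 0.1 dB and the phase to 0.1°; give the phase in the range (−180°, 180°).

At ω = 202 rad/s:
zero (1 + j202·0.125) = 1 + j25.25 → |·| ≈ 25.27, ∠ ≈ 87.73°
pole (1 + j202·0.5) = 1 + j101 → |·| ≈ 101, ∠ ≈ 89.43°
pole (1 + j202·0.01) = 1 + j2.02 → |·| ≈ 2.254, ∠ ≈ 63.66°
|H| = 0.08 · 25.27 / (101 · 2.254) ≈ 0.0088801
Gain = 20 log₁₀(0.0088801) ≈ -41.03 dB
∠H = (87.73°) − (89.43° + 63.66°) = -65.36°

-41.0 dB, -65.4°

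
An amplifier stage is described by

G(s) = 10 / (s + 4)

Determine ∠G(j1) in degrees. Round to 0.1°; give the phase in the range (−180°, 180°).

-14.0°

Substitute s = j1:
Numerator: 10 = 10 + j0
Denominator: (j1) + 4 = 4 + j1
|N| = √(10² + 0²) ≈ 10, ∠N ≈ 0.00°
|D| = √(4² + 1²) ≈ 4.1231, ∠D ≈ 14.04°
∠G = 0.00° − 14.04° = -14.04°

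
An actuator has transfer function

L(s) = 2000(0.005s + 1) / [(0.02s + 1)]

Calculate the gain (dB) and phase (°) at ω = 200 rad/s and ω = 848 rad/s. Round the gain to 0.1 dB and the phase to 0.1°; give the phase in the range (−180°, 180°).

ω = 200: 56.7 dB, -31.0°; ω = 848: 54.2 dB, -9.9°

At ω = 200 rad/s:
zero (1 + j200·0.005) = 1 + j1 → |·| ≈ 1.4142, ∠ ≈ 45.00°
pole (1 + j200·0.02) = 1 + j4 → |·| ≈ 4.1231, ∠ ≈ 75.96°
|L| = 2000 · 1.4142 / (4.1231) ≈ 685.99
Gain = 20 log₁₀(685.99) ≈ 56.73 dB
∠L = (45.00°) − (75.96°) = -30.96°

At ω = 848 rad/s:
zero (1 + j848·0.005) = 1 + j4.24 → |·| ≈ 4.3563, ∠ ≈ 76.73°
pole (1 + j848·0.02) = 1 + j16.96 → |·| ≈ 16.989, ∠ ≈ 86.63°
|L| = 2000 · 4.3563 / (16.989) ≈ 512.84
Gain = 20 log₁₀(512.84) ≈ 54.20 dB
∠L = (76.73°) − (86.63°) = -9.90°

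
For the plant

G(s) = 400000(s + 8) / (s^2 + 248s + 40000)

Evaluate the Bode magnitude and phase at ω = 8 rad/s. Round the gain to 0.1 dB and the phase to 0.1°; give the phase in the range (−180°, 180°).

41.1 dB, 42.2°

At s = jω = j8:
zero (s+8): 8 + j8 → |·| = √(8²+8²) = √128 ≈ 11.314, ∠ = arctan(8/8) ≈ 45.00°
quadratic: (j8)² + 248·j8 + 40000 = 39936 + j1984 → |·| ≈ 39985, ∠ ≈ 2.84°
|G| = 400000 · 11.314 / 39985 ≈ 113.18
Gain = 20 log₁₀(113.18) ≈ 41.08 dB
∠G = 45.00° − 2.84° = 42.16°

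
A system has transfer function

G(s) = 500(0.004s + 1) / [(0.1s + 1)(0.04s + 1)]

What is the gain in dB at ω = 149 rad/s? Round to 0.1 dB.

At ω = 149 rad/s:
zero (1 + j149·0.004) = 1 + j0.596 → |·| ≈ 1.1641, ∠ ≈ 30.79°
pole (1 + j149·0.1) = 1 + j14.9 → |·| ≈ 14.934, ∠ ≈ 86.16°
pole (1 + j149·0.04) = 1 + j5.96 → |·| ≈ 6.0433, ∠ ≈ 80.48°
|G| = 500 · 1.1641 / (14.934 · 6.0433) ≈ 6.4493
Gain = 20 log₁₀(6.4493) ≈ 16.19 dB

16.2 dB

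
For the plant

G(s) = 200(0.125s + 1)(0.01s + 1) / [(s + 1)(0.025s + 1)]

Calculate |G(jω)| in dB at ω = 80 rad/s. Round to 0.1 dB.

23.2 dB

At ω = 80 rad/s:
zero (1 + j80·0.125) = 1 + j10 → |·| ≈ 10.05, ∠ ≈ 84.29°
zero (1 + j80·0.01) = 1 + j0.8 → |·| ≈ 1.2806, ∠ ≈ 38.66°
pole (1 + j80·1) = 1 + j80 → |·| ≈ 80.006, ∠ ≈ 89.28°
pole (1 + j80·0.025) = 1 + j2 → |·| ≈ 2.2361, ∠ ≈ 63.43°
|G| = 200 · 10.05 · 1.2806 / (80.006 · 2.2361) ≈ 14.388
Gain = 20 log₁₀(14.388) ≈ 23.16 dB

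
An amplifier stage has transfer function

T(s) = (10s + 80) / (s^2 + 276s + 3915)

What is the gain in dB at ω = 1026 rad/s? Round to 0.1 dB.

Substitute s = j1026:
Numerator: 10(j1026) + 80 = 80 + j10260
Denominator: (j1026)^2 + 276(j1026) + 3915 = -1048761 + j283176
|N| = √(80² + 10260²) ≈ 10260, ∠N ≈ 89.55°
|D| = √(1048761² + 283176²) ≈ 1.0863e+06, ∠D ≈ 164.89°
|T| = 10260 / 1.0863e+06 ≈ 0.0094449
Gain = 20 log₁₀(0.0094449) ≈ -40.50 dB

-40.5 dB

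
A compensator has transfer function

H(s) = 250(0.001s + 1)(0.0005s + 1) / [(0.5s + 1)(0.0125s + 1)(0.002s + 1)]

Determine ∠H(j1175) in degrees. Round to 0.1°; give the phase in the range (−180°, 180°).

-162.9°

At ω = 1175 rad/s:
zero (1 + j1175·0.001) = 1 + j1.175 → |·| ≈ 1.5429, ∠ ≈ 49.60°
zero (1 + j1175·0.0005) = 1 + j0.5875 → |·| ≈ 1.1598, ∠ ≈ 30.43°
pole (1 + j1175·0.5) = 1 + j587.5 → |·| ≈ 587.5, ∠ ≈ 89.90°
pole (1 + j1175·0.0125) = 1 + j14.6875 → |·| ≈ 14.722, ∠ ≈ 86.11°
pole (1 + j1175·0.002) = 1 + j2.35 → |·| ≈ 2.5539, ∠ ≈ 66.95°
∠H = (49.60° + 30.43°) − (89.90° + 86.11° + 66.95°) = -162.93°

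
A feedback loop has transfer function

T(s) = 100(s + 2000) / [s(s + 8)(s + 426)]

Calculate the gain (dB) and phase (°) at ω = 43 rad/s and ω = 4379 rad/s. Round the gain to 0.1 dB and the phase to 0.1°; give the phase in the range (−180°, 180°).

At s = jω = j43:
zero (s+2000): 2000 + j43 → |·| = √(2000²+43²) = √4001849 ≈ 2000.5, ∠ = arctan(43/2000) ≈ 1.23°
pole (s+8): 8 + j43 → |·| = √(8²+43²) = √1913 ≈ 43.738, ∠ = arctan(43/8) ≈ 79.46°
pole (s+426): 426 + j43 → |·| = √(426²+43²) = √183325 ≈ 428.16, ∠ = arctan(43/426) ≈ 5.76°
pole at origin: |s| = 43, ∠ = 90.00° (in denominator)
|T| = 100 · 2000.5 / 8.0526e+05 ≈ 0.24843
Gain = 20 log₁₀(0.24843) ≈ -12.10 dB
∠T = 1.23° − 175.22° = -173.99°

At s = jω = j4379:
zero (s+2000): 2000 + j4379 → |·| = √(2000²+4379²) = √23175641 ≈ 4814.1, ∠ = arctan(4379/2000) ≈ 65.45°
pole (s+8): 8 + j4379 → |·| = √(8²+4379²) = √19175705 ≈ 4379, ∠ = arctan(4379/8) ≈ 89.90°
pole (s+426): 426 + j4379 → |·| = √(426²+4379²) = √19357117 ≈ 4399.7, ∠ = arctan(4379/426) ≈ 84.44°
pole at origin: |s| = 4379, ∠ = 90.00° (in denominator)
|T| = 100 · 4814.1 / 8.4367e+10 ≈ 5.7061e-06
Gain = 20 log₁₀(5.7061e-06) ≈ -104.87 dB
∠T = 65.45° − 264.34° = -198.89° ≡ 161.11° (principal value)

ω = 43: -12.1 dB, -174.0°; ω = 4379: -104.9 dB, 161.1°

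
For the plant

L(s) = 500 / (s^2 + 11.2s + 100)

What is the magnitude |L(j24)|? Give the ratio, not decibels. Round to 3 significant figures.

At s = jω = j24:
quadratic: (j24)² + 11.2·j24 + 100 = -476 + j268.8 → |·| ≈ 546.65, ∠ ≈ 150.55°
|L| = 500 / 546.65 ≈ 0.91466

0.915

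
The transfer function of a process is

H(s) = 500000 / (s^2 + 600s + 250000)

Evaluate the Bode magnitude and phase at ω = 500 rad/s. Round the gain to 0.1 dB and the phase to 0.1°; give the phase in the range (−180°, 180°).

At s = jω = j500:
quadratic: (j500)² + 600·j500 + 250000 = 0 + j300000 → |·| ≈ 3e+05, ∠ ≈ 90.00°
|H| = 500000 / 3e+05 ≈ 1.6667
Gain = 20 log₁₀(1.6667) ≈ 4.44 dB
∠H = 0.00° − 90.00° = -90.00°

4.4 dB, -90.0°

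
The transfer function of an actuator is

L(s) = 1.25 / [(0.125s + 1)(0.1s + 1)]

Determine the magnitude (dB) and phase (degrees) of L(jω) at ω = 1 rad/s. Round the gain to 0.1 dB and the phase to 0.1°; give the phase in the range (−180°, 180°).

1.8 dB, -12.8°

At ω = 1 rad/s:
pole (1 + j1·0.125) = 1 + j0.125 → |·| ≈ 1.0078, ∠ ≈ 7.13°
pole (1 + j1·0.1) = 1 + j0.1 → |·| ≈ 1.005, ∠ ≈ 5.71°
|L| = 1.25 · 1 / (1.0078 · 1.005) ≈ 1.2342
Gain = 20 log₁₀(1.2342) ≈ 1.83 dB
∠L = (0°) − (7.13° + 5.71°) = -12.84°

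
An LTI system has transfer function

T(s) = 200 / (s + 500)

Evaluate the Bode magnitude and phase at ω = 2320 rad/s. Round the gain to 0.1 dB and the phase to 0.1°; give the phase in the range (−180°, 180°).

-21.5 dB, -77.8°

Substitute s = j2320:
Numerator: 200 = 200 + j0
Denominator: (j2320) + 500 = 500 + j2320
|N| = √(200² + 0²) ≈ 200, ∠N ≈ 0.00°
|D| = √(500² + 2320²) ≈ 2373.3, ∠D ≈ 77.84°
|T| = 200 / 2373.3 ≈ 0.084271
Gain = 20 log₁₀(0.084271) ≈ -21.49 dB
∠T = 0.00° − 77.84° = -77.84°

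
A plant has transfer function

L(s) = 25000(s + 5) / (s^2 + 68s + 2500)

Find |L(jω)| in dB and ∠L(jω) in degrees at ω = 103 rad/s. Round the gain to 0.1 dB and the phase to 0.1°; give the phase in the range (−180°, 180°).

At s = jω = j103:
zero (s+5): 5 + j103 → |·| = √(5²+103²) = √10634 ≈ 103.12, ∠ = arctan(103/5) ≈ 87.22°
quadratic: (j103)² + 68·j103 + 2500 = -8109 + j7004 → |·| ≈ 10715, ∠ ≈ 139.18°
|L| = 25000 · 103.12 / 10715 ≈ 240.6
Gain = 20 log₁₀(240.6) ≈ 47.63 dB
∠L = 87.22° − 139.18° = -51.96°

47.6 dB, -52.0°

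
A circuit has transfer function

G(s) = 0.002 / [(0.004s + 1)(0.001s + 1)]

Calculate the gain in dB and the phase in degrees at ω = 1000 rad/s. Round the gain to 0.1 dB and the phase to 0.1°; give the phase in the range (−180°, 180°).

At ω = 1000 rad/s:
pole (1 + j1000·0.004) = 1 + j4 → |·| ≈ 4.1231, ∠ ≈ 75.96°
pole (1 + j1000·0.001) = 1 + j1 → |·| ≈ 1.4142, ∠ ≈ 45.00°
|G| = 0.002 · 1 / (4.1231 · 1.4142) ≈ 0.000343
Gain = 20 log₁₀(0.000343) ≈ -69.29 dB
∠G = (0°) − (75.96° + 45.00°) = -120.96°

-69.3 dB, -121.0°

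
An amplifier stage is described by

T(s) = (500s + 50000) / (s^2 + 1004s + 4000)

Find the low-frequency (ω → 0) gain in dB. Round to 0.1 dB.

21.9 dB

T(0) = 50000 / 4000 = 12.5
20 log₁₀(12.5) ≈ 21.94 dB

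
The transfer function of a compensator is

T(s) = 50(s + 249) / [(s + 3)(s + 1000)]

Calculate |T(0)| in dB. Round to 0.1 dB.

12.4 dB

T(0) = 50·249 / (3·1000) = 4.15
20 log₁₀(4.15) ≈ 12.36 dB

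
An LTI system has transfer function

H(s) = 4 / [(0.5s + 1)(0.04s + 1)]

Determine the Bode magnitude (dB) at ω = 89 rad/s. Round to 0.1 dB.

At ω = 89 rad/s:
pole (1 + j89·0.5) = 1 + j44.5 → |·| ≈ 44.511, ∠ ≈ 88.71°
pole (1 + j89·0.04) = 1 + j3.56 → |·| ≈ 3.6978, ∠ ≈ 74.31°
|H| = 4 · 1 / (44.511 · 3.6978) ≈ 0.024302
Gain = 20 log₁₀(0.024302) ≈ -32.29 dB

-32.3 dB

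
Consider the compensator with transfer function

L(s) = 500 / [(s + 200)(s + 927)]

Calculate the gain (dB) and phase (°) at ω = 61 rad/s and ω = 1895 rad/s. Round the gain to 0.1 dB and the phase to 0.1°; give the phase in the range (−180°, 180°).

At s = jω = j61:
pole (s+200): 200 + j61 → |·| = √(200²+61²) = √43721 ≈ 209.1, ∠ = arctan(61/200) ≈ 16.96°
pole (s+927): 927 + j61 → |·| = √(927²+61²) = √863050 ≈ 929, ∠ = arctan(61/927) ≈ 3.76°
|L| = 500 / 1.9425e+05 ≈ 0.002574
Gain = 20 log₁₀(0.002574) ≈ -51.79 dB
∠L = 0.00° − 20.72° = -20.72°

At s = jω = j1895:
pole (s+200): 200 + j1895 → |·| = √(200²+1895²) = √3631025 ≈ 1905.5, ∠ = arctan(1895/200) ≈ 83.98°
pole (s+927): 927 + j1895 → |·| = √(927²+1895²) = √4450354 ≈ 2109.6, ∠ = arctan(1895/927) ≈ 63.93°
|L| = 500 / 4.0198e+06 ≈ 0.00012438
Gain = 20 log₁₀(0.00012438) ≈ -78.10 dB
∠L = 0.00° − 147.91° = -147.91°

ω = 61: -51.8 dB, -20.7°; ω = 1895: -78.1 dB, -147.9°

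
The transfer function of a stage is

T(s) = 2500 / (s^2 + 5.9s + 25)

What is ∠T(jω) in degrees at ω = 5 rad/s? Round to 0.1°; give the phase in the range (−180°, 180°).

At s = jω = j5:
quadratic: (j5)² + 5.9·j5 + 25 = 0 + j29.5 → |·| ≈ 29.5, ∠ ≈ 90.00°
∠T = 0.00° − 90.00° = -90.00°

-90.0°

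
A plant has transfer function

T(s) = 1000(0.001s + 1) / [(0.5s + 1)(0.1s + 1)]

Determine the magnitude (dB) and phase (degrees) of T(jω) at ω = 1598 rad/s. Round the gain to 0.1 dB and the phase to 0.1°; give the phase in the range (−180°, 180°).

-36.6 dB, -121.6°

At ω = 1598 rad/s:
zero (1 + j1598·0.001) = 1 + j1.598 → |·| ≈ 1.8851, ∠ ≈ 57.96°
pole (1 + j1598·0.5) = 1 + j799 → |·| ≈ 799, ∠ ≈ 89.93°
pole (1 + j1598·0.1) = 1 + j159.8 → |·| ≈ 159.8, ∠ ≈ 89.64°
|T| = 1000 · 1.8851 / (799 · 159.8) ≈ 0.014764
Gain = 20 log₁₀(0.014764) ≈ -36.62 dB
∠T = (57.96°) − (89.93° + 89.64°) = -121.61°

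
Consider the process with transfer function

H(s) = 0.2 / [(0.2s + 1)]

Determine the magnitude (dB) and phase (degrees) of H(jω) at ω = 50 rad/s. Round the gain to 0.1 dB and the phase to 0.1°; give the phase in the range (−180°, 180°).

At ω = 50 rad/s:
pole (1 + j50·0.2) = 1 + j10 → |·| ≈ 10.05, ∠ ≈ 84.29°
|H| = 0.2 · 1 / (10.05) ≈ 0.0199
Gain = 20 log₁₀(0.0199) ≈ -34.02 dB
∠H = (0°) − (84.29°) = -84.29°

-34.0 dB, -84.3°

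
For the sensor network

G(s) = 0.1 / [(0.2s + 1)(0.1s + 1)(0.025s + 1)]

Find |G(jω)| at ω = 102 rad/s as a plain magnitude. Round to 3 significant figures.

At ω = 102 rad/s:
pole (1 + j102·0.2) = 1 + j20.4 → |·| ≈ 20.424, ∠ ≈ 87.19°
pole (1 + j102·0.1) = 1 + j10.2 → |·| ≈ 10.249, ∠ ≈ 84.40°
pole (1 + j102·0.025) = 1 + j2.55 → |·| ≈ 2.7391, ∠ ≈ 68.59°
|G| = 0.1 · 1 / (20.424 · 10.249 · 2.7391) ≈ 0.00017441

0.000174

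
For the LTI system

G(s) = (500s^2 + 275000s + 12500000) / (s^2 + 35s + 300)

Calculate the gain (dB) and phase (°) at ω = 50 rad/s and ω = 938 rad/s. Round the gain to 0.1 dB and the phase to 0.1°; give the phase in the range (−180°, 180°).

ω = 50: 76.0 dB, -90.8°; ω = 938: 55.1 dB, -29.0°

Substitute s = j50:
Numerator: 500(j50)^2 + 275000(j50) + 12500000 = 11250000 + j13750000
Denominator: (j50)^2 + 35(j50) + 300 = -2200 + j1750
|N| = √(11250000² + 13750000²) ≈ 1.7766e+07, ∠N ≈ 50.71°
|D| = √(2200² + 1750²) ≈ 2811.1, ∠D ≈ 141.50°
|G| = 1.7766e+07 / 2811.1 ≈ 6319.9
Gain = 20 log₁₀(6319.9) ≈ 76.01 dB
∠G = 50.71° − 141.50° = -90.79°

Substitute s = j938:
Numerator: 500(j938)^2 + 275000(j938) + 12500000 = -427422000 + j257950000
Denominator: (j938)^2 + 35(j938) + 300 = -879544 + j32830
|N| = √(427422000² + 257950000²) ≈ 4.9923e+08, ∠N ≈ 148.89°
|D| = √(879544² + 32830²) ≈ 8.8016e+05, ∠D ≈ 177.86°
|G| = 4.9923e+08 / 8.8016e+05 ≈ 567.2
Gain = 20 log₁₀(567.2) ≈ 55.07 dB
∠G = 148.89° − 177.86° = -28.97°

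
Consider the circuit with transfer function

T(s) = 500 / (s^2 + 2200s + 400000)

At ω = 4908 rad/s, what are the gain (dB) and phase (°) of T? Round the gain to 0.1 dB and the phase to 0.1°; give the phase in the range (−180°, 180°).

Substitute s = j4908:
Numerator: 500 = 500 + j0
Denominator: (j4908)^2 + 2200(j4908) + 400000 = -23688464 + j10797600
|N| = √(500² + 0²) ≈ 500, ∠N ≈ 0.00°
|D| = √(23688464² + 10797600²) ≈ 2.6033e+07, ∠D ≈ 155.50°
|T| = 500 / 2.6033e+07 ≈ 1.9206e-05
Gain = 20 log₁₀(1.9206e-05) ≈ -94.33 dB
∠T = 0.00° − 155.50° = -155.50°

-94.3 dB, -155.5°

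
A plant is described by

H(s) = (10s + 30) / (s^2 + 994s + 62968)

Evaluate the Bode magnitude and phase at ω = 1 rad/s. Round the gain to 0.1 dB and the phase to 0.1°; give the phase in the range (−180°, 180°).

-66.0 dB, 17.5°

Substitute s = j1:
Numerator: 10(j1) + 30 = 30 + j10
Denominator: (j1)^2 + 994(j1) + 62968 = 62967 + j994
|N| = √(30² + 10²) ≈ 31.623, ∠N ≈ 18.43°
|D| = √(62967² + 994²) ≈ 62975, ∠D ≈ 0.90°
|H| = 31.623 / 62975 ≈ 0.00050215
Gain = 20 log₁₀(0.00050215) ≈ -65.98 dB
∠H = 18.43° − 0.90° = 17.53°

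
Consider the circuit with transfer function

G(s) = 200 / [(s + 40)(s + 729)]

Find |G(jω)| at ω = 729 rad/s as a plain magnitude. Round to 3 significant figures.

0.000266

At s = jω = j729:
pole (s+40): 40 + j729 → |·| = √(40²+729²) = √533041 ≈ 730.1, ∠ = arctan(729/40) ≈ 86.86°
pole (s+729): 729 + j729 → |·| = √(729²+729²) = √1062882 ≈ 1031, ∠ = arctan(729/729) ≈ 45.00°
|G| = 200 / 7.5273e+05 ≈ 0.0002657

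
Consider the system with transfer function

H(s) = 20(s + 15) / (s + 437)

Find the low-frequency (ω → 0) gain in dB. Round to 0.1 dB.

H(0) = 20·15 / (437) ≈ 0.6865
20 log₁₀(0.6865) ≈ -3.27 dB

-3.3 dB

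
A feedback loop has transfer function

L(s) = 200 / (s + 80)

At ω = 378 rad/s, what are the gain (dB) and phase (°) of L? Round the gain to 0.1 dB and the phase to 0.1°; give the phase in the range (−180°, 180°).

-5.7 dB, -78.1°

At s = jω = j378:
pole (s+80): 80 + j378 → |·| = √(80²+378²) = √149284 ≈ 386.37, ∠ = arctan(378/80) ≈ 78.05°
|L| = 200 / 386.37 ≈ 0.51764
Gain = 20 log₁₀(0.51764) ≈ -5.72 dB
∠L = 0.00° − 78.05° = -78.05°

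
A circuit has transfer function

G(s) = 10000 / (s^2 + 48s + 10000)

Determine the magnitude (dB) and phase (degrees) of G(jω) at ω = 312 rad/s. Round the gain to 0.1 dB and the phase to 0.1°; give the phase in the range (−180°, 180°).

-19.0 dB, -170.3°

At s = jω = j312:
quadratic: (j312)² + 48·j312 + 10000 = -87344 + j14976 → |·| ≈ 88619, ∠ ≈ 170.27°
|G| = 10000 / 88619 ≈ 0.11284
Gain = 20 log₁₀(0.11284) ≈ -18.95 dB
∠G = 0.00° − 170.27° = -170.27°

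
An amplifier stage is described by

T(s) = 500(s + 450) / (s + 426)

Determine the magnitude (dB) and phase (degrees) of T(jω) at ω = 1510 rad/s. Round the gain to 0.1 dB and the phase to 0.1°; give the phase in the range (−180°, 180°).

At s = jω = j1510:
zero (s+450): 450 + j1510 → |·| = √(450²+1510²) = √2482600 ≈ 1575.6, ∠ = arctan(1510/450) ≈ 73.41°
pole (s+426): 426 + j1510 → |·| = √(426²+1510²) = √2461576 ≈ 1568.9, ∠ = arctan(1510/426) ≈ 74.25°
|T| = 500 · 1575.6 / 1568.9 ≈ 502.14
Gain = 20 log₁₀(502.14) ≈ 54.02 dB
∠T = 73.41° − 74.25° = -0.84°

54.0 dB, -0.8°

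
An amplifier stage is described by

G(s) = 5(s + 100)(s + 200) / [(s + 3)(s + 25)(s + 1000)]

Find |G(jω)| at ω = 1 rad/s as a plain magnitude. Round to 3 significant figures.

1.26

At s = jω = j1:
zero (s+100): 100 + j1 → |·| = √(100²+1²) = √10001 ≈ 100, ∠ = arctan(1/100) ≈ 0.57°
zero (s+200): 200 + j1 → |·| = √(200²+1²) = √40001 ≈ 200, ∠ = arctan(1/200) ≈ 0.29°
pole (s+3): 3 + j1 → |·| = √(3²+1²) = √10 ≈ 3.1623, ∠ = arctan(1/3) ≈ 18.43°
pole (s+25): 25 + j1 → |·| = √(25²+1²) = √626 ≈ 25.02, ∠ = arctan(1/25) ≈ 2.29°
pole (s+1000): 1000 + j1 → |·| = √(1000²+1²) = √1000001 ≈ 1000, ∠ = arctan(1/1000) ≈ 0.06°
|G| = 5 · 20000 / 79121 ≈ 1.2639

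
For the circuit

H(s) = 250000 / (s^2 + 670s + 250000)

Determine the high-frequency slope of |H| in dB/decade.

-40 dB/decade

Each pole contributes −20 dB/decade at high frequency; each zero contributes +20 dB/decade.
Net: 0 zero(s) − 2 pole(s) → -40 dB/decade.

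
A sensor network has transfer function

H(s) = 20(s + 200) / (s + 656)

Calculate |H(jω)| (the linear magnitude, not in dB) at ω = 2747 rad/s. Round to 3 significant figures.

19.5

At s = jω = j2747:
zero (s+200): 200 + j2747 → |·| = √(200²+2747²) = √7586009 ≈ 2754.3, ∠ = arctan(2747/200) ≈ 85.84°
pole (s+656): 656 + j2747 → |·| = √(656²+2747²) = √7976345 ≈ 2824.2, ∠ = arctan(2747/656) ≈ 76.57°
|H| = 20 · 2754.3 / 2824.2 ≈ 19.505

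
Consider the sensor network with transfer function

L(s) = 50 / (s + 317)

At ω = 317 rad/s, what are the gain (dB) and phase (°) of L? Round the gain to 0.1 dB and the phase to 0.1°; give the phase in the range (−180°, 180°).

Substitute s = j317:
Numerator: 50 = 50 + j0
Denominator: (j317) + 317 = 317 + j317
|N| = √(50² + 0²) ≈ 50, ∠N ≈ 0.00°
|D| = √(317² + 317²) ≈ 448.31, ∠D ≈ 45.00°
|L| = 50 / 448.31 ≈ 0.11153
Gain = 20 log₁₀(0.11153) ≈ -19.05 dB
∠L = 0.00° − 45.00° = -45.00°

-19.1 dB, -45.0°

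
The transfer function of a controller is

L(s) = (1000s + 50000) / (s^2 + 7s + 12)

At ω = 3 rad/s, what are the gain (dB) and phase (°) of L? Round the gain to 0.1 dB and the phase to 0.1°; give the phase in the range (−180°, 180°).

67.5 dB, -78.4°

Substitute s = j3:
Numerator: 1000(j3) + 50000 = 50000 + j3000
Denominator: (j3)^2 + 7(j3) + 12 = 3 + j21
|N| = √(50000² + 3000²) ≈ 50090, ∠N ≈ 3.43°
|D| = √(3² + 21²) ≈ 21.213, ∠D ≈ 81.87°
|L| = 50090 / 21.213 ≈ 2361.3
Gain = 20 log₁₀(2361.3) ≈ 67.46 dB
∠L = 3.43° − 81.87° = -78.44°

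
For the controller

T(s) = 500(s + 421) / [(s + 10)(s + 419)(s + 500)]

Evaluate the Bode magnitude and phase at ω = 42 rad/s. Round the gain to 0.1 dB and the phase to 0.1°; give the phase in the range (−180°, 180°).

-32.7 dB, -81.4°

At s = jω = j42:
zero (s+421): 421 + j42 → |·| = √(421²+42²) = √179005 ≈ 423.09, ∠ = arctan(42/421) ≈ 5.70°
pole (s+10): 10 + j42 → |·| = √(10²+42²) = √1864 ≈ 43.174, ∠ = arctan(42/10) ≈ 76.61°
pole (s+419): 419 + j42 → |·| = √(419²+42²) = √177325 ≈ 421.1, ∠ = arctan(42/419) ≈ 5.72°
pole (s+500): 500 + j42 → |·| = √(500²+42²) = √251764 ≈ 501.76, ∠ = arctan(42/500) ≈ 4.80°
|T| = 500 · 423.09 / 9.1223e+06 ≈ 0.02319
Gain = 20 log₁₀(0.02319) ≈ -32.69 dB
∠T = 5.70° − 87.13° = -81.43°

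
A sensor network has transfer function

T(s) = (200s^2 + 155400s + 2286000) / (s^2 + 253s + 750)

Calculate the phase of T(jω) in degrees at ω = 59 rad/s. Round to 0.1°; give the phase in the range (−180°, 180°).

Substitute s = j59:
Numerator: 200(j59)^2 + 155400(j59) + 2286000 = 1589800 + j9168600
Denominator: (j59)^2 + 253(j59) + 750 = -2731 + j14927
|N| = √(1589800² + 9168600²) ≈ 9.3054e+06, ∠N ≈ 80.16°
|D| = √(2731² + 14927²) ≈ 15175, ∠D ≈ 100.37°
∠T = 80.16° − 100.37° = -20.21°

-20.2°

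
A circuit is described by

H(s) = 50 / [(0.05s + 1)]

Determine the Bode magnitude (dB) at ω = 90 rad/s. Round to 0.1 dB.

At ω = 90 rad/s:
pole (1 + j90·0.05) = 1 + j4.5 → |·| ≈ 4.6098, ∠ ≈ 77.47°
|H| = 50 · 1 / (4.6098) ≈ 10.846
Gain = 20 log₁₀(10.846) ≈ 20.71 dB

20.7 dB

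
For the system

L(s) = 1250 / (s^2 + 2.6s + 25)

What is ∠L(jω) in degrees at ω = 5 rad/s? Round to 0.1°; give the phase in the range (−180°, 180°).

At s = jω = j5:
quadratic: (j5)² + 2.6·j5 + 25 = 0 + j13 → |·| ≈ 13, ∠ ≈ 90.00°
∠L = 0.00° − 90.00° = -90.00°

-90.0°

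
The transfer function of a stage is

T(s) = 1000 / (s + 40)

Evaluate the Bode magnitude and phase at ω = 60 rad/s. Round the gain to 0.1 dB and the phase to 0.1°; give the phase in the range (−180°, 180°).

At s = jω = j60:
pole (s+40): 40 + j60 → |·| = √(40²+60²) = √5200 ≈ 72.111, ∠ = arctan(60/40) ≈ 56.31°
|T| = 1000 / 72.111 ≈ 13.868
Gain = 20 log₁₀(13.868) ≈ 22.84 dB
∠T = 0.00° − 56.31° = -56.31°

22.8 dB, -56.3°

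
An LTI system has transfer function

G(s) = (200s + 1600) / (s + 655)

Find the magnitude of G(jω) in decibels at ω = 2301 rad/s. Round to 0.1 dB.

Substitute s = j2301:
Numerator: 200(j2301) + 1600 = 1600 + j460200
Denominator: (j2301) + 655 = 655 + j2301
|N| = √(1600² + 460200²) ≈ 4.602e+05, ∠N ≈ 89.80°
|D| = √(655² + 2301²) ≈ 2392.4, ∠D ≈ 74.11°
|G| = 4.602e+05 / 2392.4 ≈ 192.36
Gain = 20 log₁₀(192.36) ≈ 45.68 dB

45.7 dB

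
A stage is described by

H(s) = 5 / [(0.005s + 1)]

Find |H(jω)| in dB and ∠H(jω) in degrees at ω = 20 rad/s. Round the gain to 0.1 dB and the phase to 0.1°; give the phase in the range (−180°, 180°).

13.9 dB, -5.7°

At ω = 20 rad/s:
pole (1 + j20·0.005) = 1 + j0.1 → |·| ≈ 1.005, ∠ ≈ 5.71°
|H| = 5 · 1 / (1.005) ≈ 4.9751
Gain = 20 log₁₀(4.9751) ≈ 13.94 dB
∠H = (0°) − (5.71°) = -5.71°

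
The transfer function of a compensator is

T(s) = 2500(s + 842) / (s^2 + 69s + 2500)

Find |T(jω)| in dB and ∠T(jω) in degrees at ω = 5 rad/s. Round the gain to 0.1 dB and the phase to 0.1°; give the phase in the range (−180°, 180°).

At s = jω = j5:
zero (s+842): 842 + j5 → |·| = √(842²+5²) = √708989 ≈ 842.01, ∠ = arctan(5/842) ≈ 0.34°
quadratic: (j5)² + 69·j5 + 2500 = 2475 + j345 → |·| ≈ 2498.9, ∠ ≈ 7.94°
|T| = 2500 · 842.01 / 2498.9 ≈ 842.38
Gain = 20 log₁₀(842.38) ≈ 58.51 dB
∠T = 0.34° − 7.94° = -7.60°

58.5 dB, -7.6°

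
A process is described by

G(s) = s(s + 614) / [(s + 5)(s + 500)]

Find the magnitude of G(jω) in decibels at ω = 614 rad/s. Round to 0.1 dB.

At s = jω = j614:
zero (s+614): 614 + j614 → |·| = √(614²+614²) = √753992 ≈ 868.33, ∠ = arctan(614/614) ≈ 45.00°
zero at origin: s = j614 → |·| = 614, ∠ = 90.00°
pole (s+5): 5 + j614 → |·| = √(5²+614²) = √377021 ≈ 614.02, ∠ = arctan(614/5) ≈ 89.53°
pole (s+500): 500 + j614 → |·| = √(500²+614²) = √626996 ≈ 791.83, ∠ = arctan(614/500) ≈ 50.84°
|G| = 1 · 5.3315e+05 / 4.862e+05 ≈ 1.0966
Gain = 20 log₁₀(1.0966) ≈ 0.80 dB

0.8 dB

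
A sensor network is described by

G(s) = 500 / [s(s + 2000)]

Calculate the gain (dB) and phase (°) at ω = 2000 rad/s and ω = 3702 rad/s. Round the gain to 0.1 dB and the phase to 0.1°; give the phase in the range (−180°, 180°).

At s = jω = j2000:
pole (s+2000): 2000 + j2000 → |·| = √(2000²+2000²) = √8000000 ≈ 2828.4, ∠ = arctan(2000/2000) ≈ 45.00°
pole at origin: |s| = 2000, ∠ = 90.00° (in denominator)
|G| = 500 / 5.6568e+06 ≈ 8.8389e-05
Gain = 20 log₁₀(8.8389e-05) ≈ -81.07 dB
∠G = 0.00° − 135.00° = -135.00°

At s = jω = j3702:
pole (s+2000): 2000 + j3702 → |·| = √(2000²+3702²) = √17704804 ≈ 4207.7, ∠ = arctan(3702/2000) ≈ 61.62°
pole at origin: |s| = 3702, ∠ = 90.00° (in denominator)
|G| = 500 / 1.5577e+07 ≈ 3.2099e-05
Gain = 20 log₁₀(3.2099e-05) ≈ -89.87 dB
∠G = 0.00° − 151.62° = -151.62°

ω = 2000: -81.1 dB, -135.0°; ω = 3702: -89.9 dB, -151.6°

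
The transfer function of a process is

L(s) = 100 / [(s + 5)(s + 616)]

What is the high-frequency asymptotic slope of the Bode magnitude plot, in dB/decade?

-40 dB/decade

Each pole contributes −20 dB/decade at high frequency; each zero contributes +20 dB/decade.
Net: 0 zero(s) − 2 pole(s) → -40 dB/decade.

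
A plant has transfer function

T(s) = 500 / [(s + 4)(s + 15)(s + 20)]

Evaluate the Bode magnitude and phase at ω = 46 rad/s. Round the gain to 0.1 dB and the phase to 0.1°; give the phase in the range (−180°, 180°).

-47.0 dB, 136.5°

At s = jω = j46:
pole (s+4): 4 + j46 → |·| = √(4²+46²) = √2132 ≈ 46.174, ∠ = arctan(46/4) ≈ 85.03°
pole (s+15): 15 + j46 → |·| = √(15²+46²) = √2341 ≈ 48.384, ∠ = arctan(46/15) ≈ 71.94°
pole (s+20): 20 + j46 → |·| = √(20²+46²) = √2516 ≈ 50.16, ∠ = arctan(46/20) ≈ 66.50°
|T| = 500 / 1.1206e+05 ≈ 0.0044619
Gain = 20 log₁₀(0.0044619) ≈ -47.01 dB
∠T = 0.00° − 223.47° = -223.47° ≡ 136.53° (principal value)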